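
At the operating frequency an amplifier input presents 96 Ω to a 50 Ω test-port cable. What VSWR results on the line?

VSWR ≈ 1.92

Γ = (96 − 50)/(96 + 50) = 0.315
VSWR = (1 + 0.315)/(1 − 0.315)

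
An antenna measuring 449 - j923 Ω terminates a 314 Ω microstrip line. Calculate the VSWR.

Γ = (Z_L − Z_0)/(Z_L + Z_0) = (135 − j923)/(763 − j923)
|Γ| = 933/1200 = 0.779
VSWR = (1 + |Γ|)/(1 − |Γ|) = 1.78/0.221

VSWR ≈ 8.05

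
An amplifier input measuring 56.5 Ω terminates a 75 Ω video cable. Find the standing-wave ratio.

VSWR ≈ 1.33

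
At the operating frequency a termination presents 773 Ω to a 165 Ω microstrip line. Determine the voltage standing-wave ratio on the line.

VSWR ≈ 4.68

Γ = (773 − 165)/(773 + 165) = 0.648
VSWR = (1 + 0.648)/(1 − 0.648)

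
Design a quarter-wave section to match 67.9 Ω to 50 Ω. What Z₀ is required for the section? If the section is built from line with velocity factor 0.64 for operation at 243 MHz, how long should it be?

Z_qwt = √(Z_0·R_L) = √(50 × 67.9) = √3395
λ = 0.64·c/f = 0.79 m, so l = λ/4 = 0.198 m

Z_qwt ≈ 58.3 Ω; length ≈ 19.8 cm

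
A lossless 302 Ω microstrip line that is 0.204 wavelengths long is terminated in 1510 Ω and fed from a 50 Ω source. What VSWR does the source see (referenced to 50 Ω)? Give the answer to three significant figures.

βl = 2π × 0.204 = 73.4°
tan(βl) = 3.36
Z_in = Z_0·(Z_L + jZ_0·tanβl)/(Z_0 + jZ_L·tanβl) = 65.5 − j85.9 Ω
Γ_s = (Z_in − Z_s)/(Z_in + Z_s) = (15.5 − j85.9)/(116 − j85.9), |Γ_s| = 0.606
VSWR = (1 + |Γ_s|)/(1 − |Γ_s|)

VSWR ≈ 4.08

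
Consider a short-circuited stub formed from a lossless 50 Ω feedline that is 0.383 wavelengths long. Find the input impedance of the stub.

Z_in ≈ −j45.2 Ω

βl = 2π × 0.383 = 138°
tan(βl) = -0.904
For a short-circuited stub, Z_in = jZ_0·tan(βl)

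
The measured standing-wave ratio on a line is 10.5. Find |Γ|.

|Γ| ≈ 0.826

|Γ| = (S − 1)/(S + 1) = (10.5 − 1)/(10.5 + 1) = 9.5/11.5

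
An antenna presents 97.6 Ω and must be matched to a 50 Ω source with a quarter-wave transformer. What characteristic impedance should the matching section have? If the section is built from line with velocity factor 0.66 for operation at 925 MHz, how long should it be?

Z_qwt ≈ 69.9 Ω; length ≈ 5.35 cm

Z_qwt = √(Z_0·R_L) = √(50 × 97.6) = √4880
λ = 0.66·c/f = 0.214 m, so l = λ/4 = 0.0535 m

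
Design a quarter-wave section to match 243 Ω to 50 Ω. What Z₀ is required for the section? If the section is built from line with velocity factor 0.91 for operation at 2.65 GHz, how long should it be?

Z_qwt = √(Z_0·R_L) = √(50 × 243) = √12150
λ = 0.91·c/f = 0.103 m, so l = λ/4 = 0.0258 m

Z_qwt ≈ 110 Ω; length ≈ 2.58 cm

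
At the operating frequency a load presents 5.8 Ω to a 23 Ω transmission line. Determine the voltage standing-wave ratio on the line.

Γ = (5.8 − 23)/(5.8 + 23) = -0.597
VSWR = (1 + 0.597)/(1 − 0.597)

VSWR ≈ 3.97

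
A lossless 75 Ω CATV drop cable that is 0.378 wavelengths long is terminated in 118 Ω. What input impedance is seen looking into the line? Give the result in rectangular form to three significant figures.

βl = 2π × 0.378 = 136°
tan(βl) = tan(136°) = -0.963
Z_in = Z_0·(Z_L + jZ_0·tanβl)/(Z_0 + jZ_L·tanβl)
     = 75·(118 − j72.2)/(75 − j114)

Z_in ≈ 69 + j32.3 Ω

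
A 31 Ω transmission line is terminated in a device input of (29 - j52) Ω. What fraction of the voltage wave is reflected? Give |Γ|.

|Γ| ≈ 0.655

Γ = (Z_L − Z_0)/(Z_L + Z_0) = (-2 − j52)/(60 − j52)
|Γ| = 52/79.4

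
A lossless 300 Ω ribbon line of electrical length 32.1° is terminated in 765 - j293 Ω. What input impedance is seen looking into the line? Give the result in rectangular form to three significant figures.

Z_in ≈ 207 − j270 Ω

tan(βl) = tan(32.1°) = 0.627
Z_in = Z_0·(Z_L + jZ_0·tanβl)/(Z_0 + jZ_L·tanβl)
     = 300·(765 − j105)/(484 + j480)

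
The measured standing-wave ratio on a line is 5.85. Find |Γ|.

|Γ| = (S − 1)/(S + 1) = (5.85 − 1)/(5.85 + 1) = 4.85/6.85

|Γ| ≈ 0.708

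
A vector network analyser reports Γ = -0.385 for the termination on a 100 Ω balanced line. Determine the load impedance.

Z_L ≈ 44.4 Ω

Z_L = Z_0·(1 + Γ)/(1 − Γ) = 100·(0.615)/(1.39)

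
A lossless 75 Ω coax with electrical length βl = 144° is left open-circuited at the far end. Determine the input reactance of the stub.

tan(βl) = -0.727
For an open-circuited stub, Z_in = −jZ_0·cot(βl) = −jZ_0/tan(βl)

X_in ≈ 103 Ω (inductive)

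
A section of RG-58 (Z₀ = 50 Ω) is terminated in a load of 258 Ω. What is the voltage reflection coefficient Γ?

Γ = 0.675

Γ = (Z_L − Z_0)/(Z_L + Z_0) = (258 − 50)/(258 + 50) = 208/308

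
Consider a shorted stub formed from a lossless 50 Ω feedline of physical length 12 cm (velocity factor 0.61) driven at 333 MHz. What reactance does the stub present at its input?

X_in ≈ 248 Ω (inductive)

λ = v/f = 0.61·c / 333 MHz = 0.55 m
βl = 2π·l/λ = 2π × 0.218 = 78.6°
tan(βl) = 4.96
For a shorted stub, Z_in = jZ_0·tan(βl)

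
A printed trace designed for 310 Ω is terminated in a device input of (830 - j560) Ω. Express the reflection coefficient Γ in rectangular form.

Γ = (Z_L − Z_0)/(Z_L + Z_0) = (520 − j560)/(1140 − j560)

Γ ≈ 0.562 − j0.215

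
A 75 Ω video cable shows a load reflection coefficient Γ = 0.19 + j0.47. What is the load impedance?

Z_L = Z_0·(1 + Γ)/(1 − Γ) = 75·(1.19 + j0.47)/(0.81 − j0.47)

Z_L ≈ 63.5 + j80.4 Ω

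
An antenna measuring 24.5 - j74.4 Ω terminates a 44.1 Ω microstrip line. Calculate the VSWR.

Γ = (Z_L − Z_0)/(Z_L + Z_0) = (-19.6 − j74.4)/(68.6 − j74.4)
|Γ| = 76.9/101 = 0.76
VSWR = (1 + |Γ|)/(1 − |Γ|) = 1.76/0.24

VSWR ≈ 7.34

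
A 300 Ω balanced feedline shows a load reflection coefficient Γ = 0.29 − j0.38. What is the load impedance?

Z_L ≈ 357 − j352 Ω

Z_L = Z_0·(1 + Γ)/(1 − Γ) = 300·(1.29 − j0.38)/(0.71 + j0.38)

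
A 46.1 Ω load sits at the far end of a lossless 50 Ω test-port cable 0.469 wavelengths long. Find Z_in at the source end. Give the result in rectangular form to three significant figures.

βl = 2π × 0.469 = 169°
tan(βl) = tan(169°) = -0.197
Z_in = Z_0·(Z_L + jZ_0·tanβl)/(Z_0 + jZ_L·tanβl)
     = 50·(46.1 − j9.86)/(50 − j9.09)

Z_in ≈ 46.4 − j1.43 Ω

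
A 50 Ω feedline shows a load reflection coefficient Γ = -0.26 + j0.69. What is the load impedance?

Z_L = Z_0·(1 + Γ)/(1 − Γ) = 50·(0.74 + j0.69)/(1.26 − j0.69)

Z_L ≈ 11.1 + j33.4 Ω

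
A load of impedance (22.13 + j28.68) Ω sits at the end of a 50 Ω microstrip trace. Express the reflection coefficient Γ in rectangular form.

Γ ≈ -0.197 + j0.476

Γ = (Z_L − Z_0)/(Z_L + Z_0) = (-27.87 + j28.68)/(72.13 + j28.68)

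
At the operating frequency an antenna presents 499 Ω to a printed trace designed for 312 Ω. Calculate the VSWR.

For a purely resistive load, VSWR = R_L/Z_0 or Z_0/R_L (whichever > 1) = 499/312

VSWR ≈ 1.6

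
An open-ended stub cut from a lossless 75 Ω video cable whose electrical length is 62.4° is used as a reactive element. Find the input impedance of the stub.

tan(βl) = 1.91
For an open-ended stub, Z_in = −jZ_0·cot(βl) = −jZ_0/tan(βl)

Z_in ≈ −j39.2 Ω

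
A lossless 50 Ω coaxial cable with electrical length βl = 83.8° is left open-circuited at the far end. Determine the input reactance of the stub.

tan(βl) = 9.21
For an open-circuited stub, Z_in = −jZ_0·cot(βl) = −jZ_0/tan(βl)

X_in ≈ -5.43 Ω (capacitive)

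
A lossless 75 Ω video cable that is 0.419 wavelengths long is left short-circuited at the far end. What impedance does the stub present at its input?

Z_in ≈ −j41.8 Ω

βl = 2π × 0.419 = 151°
tan(βl) = -0.558
For a short-circuited stub, Z_in = jZ_0·tan(βl)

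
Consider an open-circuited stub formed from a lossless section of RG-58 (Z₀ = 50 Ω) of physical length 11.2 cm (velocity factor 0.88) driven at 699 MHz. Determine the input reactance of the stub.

λ = v/f = 0.88·c / 699 MHz = 0.378 m
βl = 2π·l/λ = 2π × 0.297 = 107°
tan(βl) = -3.32
For an open-circuited stub, Z_in = −jZ_0·cot(βl) = −jZ_0/tan(βl)

X_in ≈ 15.1 Ω (inductive)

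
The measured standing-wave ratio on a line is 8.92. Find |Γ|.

|Γ| = (S − 1)/(S + 1) = (8.92 − 1)/(8.92 + 1) = 7.92/9.92

|Γ| ≈ 0.798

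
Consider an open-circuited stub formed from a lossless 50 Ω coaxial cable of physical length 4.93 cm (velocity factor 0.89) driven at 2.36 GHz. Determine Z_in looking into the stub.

λ = v/f = 0.89·c / 2.36 GHz = 0.113 m
βl = 2π·l/λ = 2π × 0.436 = 157°
tan(βl) = -0.427
For an open-circuited stub, Z_in = −jZ_0·cot(βl) = −jZ_0/tan(βl)

Z_in ≈ +j117 Ω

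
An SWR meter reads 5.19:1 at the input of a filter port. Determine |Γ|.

|Γ| ≈ 0.677

|Γ| = (S − 1)/(S + 1) = (5.19 − 1)/(5.19 + 1) = 4.19/6.19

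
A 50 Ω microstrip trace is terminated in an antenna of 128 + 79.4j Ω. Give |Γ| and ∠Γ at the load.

Γ = (Z_L − Z_0)/(Z_L + Z_0) = (78 + j79.4)/(178 + j79.4)
|Γ| = 111/195 = 0.571

Γ ≈ 0.571 ∠ 21.5°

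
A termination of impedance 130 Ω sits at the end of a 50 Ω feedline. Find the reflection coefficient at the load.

Γ = 0.444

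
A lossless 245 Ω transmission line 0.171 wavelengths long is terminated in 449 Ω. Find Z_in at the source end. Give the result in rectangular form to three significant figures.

βl = 2π × 0.171 = 61.6°
tan(βl) = tan(61.6°) = 1.85
Z_in = Z_0·(Z_L + jZ_0·tanβl)/(Z_0 + jZ_L·tanβl)
     = 245·(449 + j452)/(245 + j829)

Z_in ≈ 159 − j85.7 Ω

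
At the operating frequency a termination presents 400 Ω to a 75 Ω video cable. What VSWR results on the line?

VSWR ≈ 5.33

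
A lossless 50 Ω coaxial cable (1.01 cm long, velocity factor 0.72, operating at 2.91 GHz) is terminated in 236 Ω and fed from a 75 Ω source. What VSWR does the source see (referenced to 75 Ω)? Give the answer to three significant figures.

VSWR ≈ 5.42

λ = v/f = 0.72·c / 2.91 GHz = 0.0742 m
βl = 2π·l/λ = 2π × 0.136 = 49°
tan(βl) = 1.15
Z_in = Z_0·(Z_L + jZ_0·tanβl)/(Z_0 + jZ_L·tanβl) = 18 − j40.2 Ω
Γ_s = (Z_in − Z_s)/(Z_in + Z_s) = (-57 − j40.2)/(93 − j40.2), |Γ_s| = 0.688
VSWR = (1 + |Γ_s|)/(1 − |Γ_s|)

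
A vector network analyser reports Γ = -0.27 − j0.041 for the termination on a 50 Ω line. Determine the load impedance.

Z_L ≈ 28.7 − j2.54 Ω

Z_L = Z_0·(1 + Γ)/(1 − Γ) = 50·(0.73 − j0.041)/(1.27 + j0.041)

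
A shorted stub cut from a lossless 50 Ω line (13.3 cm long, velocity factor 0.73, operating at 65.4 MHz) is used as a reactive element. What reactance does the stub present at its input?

λ = v/f = 0.73·c / 65.4 MHz = 3.35 m
βl = 2π·l/λ = 2π × 0.0397 = 14.3°
tan(βl) = 0.255
For a shorted stub, Z_in = jZ_0·tan(βl)

X_in ≈ 12.7 Ω (inductive)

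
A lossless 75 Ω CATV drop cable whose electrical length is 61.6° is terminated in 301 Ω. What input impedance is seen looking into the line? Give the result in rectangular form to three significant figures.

tan(βl) = tan(61.6°) = 1.85
Z_in = Z_0·(Z_L + jZ_0·tanβl)/(Z_0 + jZ_L·tanβl)
     = 75·(301 + j139)/(75 + j557)

Z_in ≈ 23.7 − j37.4 Ω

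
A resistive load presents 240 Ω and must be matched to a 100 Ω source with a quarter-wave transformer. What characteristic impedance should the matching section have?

Z_qwt ≈ 155 Ω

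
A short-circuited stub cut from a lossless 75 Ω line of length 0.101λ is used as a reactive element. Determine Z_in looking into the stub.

Z_in ≈ +j55.2 Ω

βl = 2π × 0.101 = 36.4°
tan(βl) = 0.736
For a short-circuited stub, Z_in = jZ_0·tan(βl)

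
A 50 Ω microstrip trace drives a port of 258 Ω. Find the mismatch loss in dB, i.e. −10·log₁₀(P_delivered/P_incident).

mismatch loss ≈ 2.64 dB

Γ = (258 − 50)/(258 + 50) = 0.675
|Γ|² = 0.456, so P_del/P_inc = 1 − |Γ|² = 0.544
ML = −10·log₁₀(1 − |Γ|²)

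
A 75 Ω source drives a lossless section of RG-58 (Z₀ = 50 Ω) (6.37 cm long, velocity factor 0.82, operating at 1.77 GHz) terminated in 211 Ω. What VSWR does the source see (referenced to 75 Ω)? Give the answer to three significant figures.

VSWR ≈ 3.06

λ = v/f = 0.82·c / 1.77 GHz = 0.139 m
βl = 2π·l/λ = 2π × 0.458 = 165°
tan(βl) = -0.268
Z_in = Z_0·(Z_L + jZ_0·tanβl)/(Z_0 + jZ_L·tanβl) = 99.2 + j98.8 Ω
Γ_s = (Z_in − Z_s)/(Z_in + Z_s) = (24.2 + j98.8)/(174 + j98.8), |Γ_s| = 0.508
VSWR = (1 + |Γ_s|)/(1 − |Γ_s|)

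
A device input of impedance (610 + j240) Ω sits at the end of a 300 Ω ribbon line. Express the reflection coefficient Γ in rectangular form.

Γ ≈ 0.384 + j0.163

Γ = (Z_L − Z_0)/(Z_L + Z_0) = (310 + j240)/(910 + j240)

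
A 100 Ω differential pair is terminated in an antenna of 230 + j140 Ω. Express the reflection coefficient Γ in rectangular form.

Γ ≈ 0.486 + j0.218

Γ = (Z_L − Z_0)/(Z_L + Z_0) = (130 + j140)/(330 + j140)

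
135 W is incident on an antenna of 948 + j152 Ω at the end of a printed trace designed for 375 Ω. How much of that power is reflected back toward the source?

|Γ| = |(573 + j152)/(1323 + j152)| = 0.445
|Γ|² = 0.198
P_refl = |Γ|²·P_inc = 26.8 W, P_del = (1 − |Γ|²)·P_inc = 108 W

P_reflected ≈ 26.8 W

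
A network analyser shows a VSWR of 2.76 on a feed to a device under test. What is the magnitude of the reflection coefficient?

|Γ| ≈ 0.468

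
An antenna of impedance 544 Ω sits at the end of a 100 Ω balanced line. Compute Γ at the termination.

Γ = 0.689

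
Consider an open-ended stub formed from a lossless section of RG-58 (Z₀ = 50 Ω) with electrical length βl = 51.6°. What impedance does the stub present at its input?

tan(βl) = 1.26
For an open-ended stub, Z_in = −jZ_0·cot(βl) = −jZ_0/tan(βl)

Z_in ≈ −j39.6 Ω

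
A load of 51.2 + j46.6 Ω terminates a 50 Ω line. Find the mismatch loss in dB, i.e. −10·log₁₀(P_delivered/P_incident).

mismatch loss ≈ 0.836 dB

Γ = (1.2 + j46.6)/(101.2 + j46.6), |Γ| = 0.418
|Γ|² = 0.175, so P_del/P_inc = 1 − |Γ|² = 0.825
ML = −10·log₁₀(1 − |Γ|²)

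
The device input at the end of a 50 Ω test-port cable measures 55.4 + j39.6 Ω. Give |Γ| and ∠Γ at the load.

Γ = (Z_L − Z_0)/(Z_L + Z_0) = (5.4 + j39.6)/(105.4 + j39.6)
|Γ| = 40/113 = 0.355

Γ ≈ 0.355 ∠ 61.6°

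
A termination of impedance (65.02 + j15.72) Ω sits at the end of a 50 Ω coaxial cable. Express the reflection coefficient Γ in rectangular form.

Γ = (Z_L − Z_0)/(Z_L + Z_0) = (15.02 + j15.72)/(115 + j15.72)

Γ ≈ 0.147 + j0.117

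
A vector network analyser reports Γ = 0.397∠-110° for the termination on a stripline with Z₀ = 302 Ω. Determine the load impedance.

Z_L = Z_0·(1 + Γ)/(1 − Γ) = 302·(0.864 − j0.373)/(1.14 + j0.373)

Z_L ≈ 178 − j158 Ω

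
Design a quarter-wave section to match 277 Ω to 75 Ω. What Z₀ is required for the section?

Z_qwt = √(Z_0·R_L) = √(75 × 277) = √20780

Z_qwt ≈ 144 Ω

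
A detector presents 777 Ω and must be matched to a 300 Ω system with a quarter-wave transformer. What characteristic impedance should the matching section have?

Z_qwt ≈ 483 Ω

Z_qwt = √(Z_0·R_L) = √(300 × 777) = √233100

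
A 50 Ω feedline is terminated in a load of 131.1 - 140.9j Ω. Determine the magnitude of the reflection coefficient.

|Γ| ≈ 0.709

Γ = (Z_L − Z_0)/(Z_L + Z_0) = (81.1 − j140.9)/(181.1 − j140.9)
|Γ| = 163/229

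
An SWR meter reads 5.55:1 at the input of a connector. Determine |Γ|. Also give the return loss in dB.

|Γ| ≈ 0.695; return loss ≈ 3.16 dB

|Γ| = (S − 1)/(S + 1) = (5.55 − 1)/(5.55 + 1) = 4.55/6.55
RL = −20·log₁₀|Γ| = −20·log₁₀(0.695)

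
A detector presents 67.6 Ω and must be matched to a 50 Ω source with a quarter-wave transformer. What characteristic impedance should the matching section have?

Z_qwt ≈ 58.1 Ω

Z_qwt = √(Z_0·R_L) = √(50 × 67.6) = √3380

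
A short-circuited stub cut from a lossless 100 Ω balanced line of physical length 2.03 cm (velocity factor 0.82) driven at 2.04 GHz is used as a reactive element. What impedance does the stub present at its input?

λ = v/f = 0.82·c / 2.04 GHz = 0.121 m
βl = 2π·l/λ = 2π × 0.168 = 60.6°
tan(βl) = 1.77
For a short-circuited stub, Z_in = jZ_0·tan(βl)

Z_in ≈ +j177 Ω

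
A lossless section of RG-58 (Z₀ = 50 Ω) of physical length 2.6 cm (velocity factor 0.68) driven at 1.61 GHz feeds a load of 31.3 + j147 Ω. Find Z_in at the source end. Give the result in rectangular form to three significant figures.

λ = v/f = 0.68·c / 1.61 GHz = 0.127 m
βl = 2π·l/λ = 2π × 0.205 = 73.9°
tan(βl) = tan(73.9°) = 3.46
Z_in = Z_0·(Z_L + jZ_0·tanβl)/(Z_0 + jZ_L·tanβl)
     = 50·(31.3 + j320)/(-458 + j108)

Z_in ≈ 4.57 − j33.8 Ω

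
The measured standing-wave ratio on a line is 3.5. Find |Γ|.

|Γ| = (S − 1)/(S + 1) = (3.5 − 1)/(3.5 + 1) = 2.5/4.5

|Γ| ≈ 0.556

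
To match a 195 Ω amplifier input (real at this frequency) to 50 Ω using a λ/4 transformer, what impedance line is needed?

Z_qwt ≈ 98.7 Ω

Z_qwt = √(Z_0·R_L) = √(50 × 195) = √9750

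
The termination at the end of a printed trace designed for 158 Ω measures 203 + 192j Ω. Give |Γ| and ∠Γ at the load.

Γ ≈ 0.482 ∠ 48.8°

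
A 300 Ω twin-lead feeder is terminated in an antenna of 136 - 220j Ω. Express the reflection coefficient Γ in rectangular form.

Γ ≈ -0.0969 − j0.553

Γ = (Z_L − Z_0)/(Z_L + Z_0) = (-164 − j220)/(436 − j220)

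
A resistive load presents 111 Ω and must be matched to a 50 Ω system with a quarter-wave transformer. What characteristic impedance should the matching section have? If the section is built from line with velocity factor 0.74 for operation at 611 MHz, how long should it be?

Z_qwt ≈ 74.5 Ω; length ≈ 9.08 cm

Z_qwt = √(Z_0·R_L) = √(50 × 111) = √5550
λ = 0.74·c/f = 0.363 m, so l = λ/4 = 0.0908 m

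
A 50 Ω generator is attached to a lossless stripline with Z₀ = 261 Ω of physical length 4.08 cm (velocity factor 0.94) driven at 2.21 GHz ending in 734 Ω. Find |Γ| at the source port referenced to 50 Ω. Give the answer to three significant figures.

|Γ| ≈ 0.629

λ = v/f = 0.94·c / 2.21 GHz = 0.128 m
βl = 2π·l/λ = 2π × 0.32 = 115°
tan(βl) = -2.13
Z_in = Z_0·(Z_L + jZ_0·tanβl)/(Z_0 + jZ_L·tanβl) = 110 + j104 Ω
Γ_s = (Z_in − Z_s)/(Z_in + Z_s) = (60.1 + j104)/(160 + j104), |Γ_s| = 0.629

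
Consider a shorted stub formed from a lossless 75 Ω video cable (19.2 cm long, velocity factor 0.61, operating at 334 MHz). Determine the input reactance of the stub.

λ = v/f = 0.61·c / 334 MHz = 0.548 m
βl = 2π·l/λ = 2π × 0.35 = 126°
tan(βl) = -1.37
For a shorted stub, Z_in = jZ_0·tan(βl)

X_in ≈ -103 Ω (capacitive)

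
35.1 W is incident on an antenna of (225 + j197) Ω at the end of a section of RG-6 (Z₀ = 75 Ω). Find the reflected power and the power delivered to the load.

P_reflected ≈ 16.7 W; P_delivered ≈ 18.4 W

|Γ| = |(150 + j197)/(300 + j197)| = 0.69
|Γ|² = 0.476
P_refl = |Γ|²·P_inc = 16.7 W, P_del = (1 − |Γ|²)·P_inc = 18.4 W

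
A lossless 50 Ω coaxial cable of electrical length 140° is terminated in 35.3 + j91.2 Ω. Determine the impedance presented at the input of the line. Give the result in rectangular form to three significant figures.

Z_in ≈ 8.91 + j21.5 Ω

tan(βl) = tan(140°) = -0.839
Z_in = Z_0·(Z_L + jZ_0·tanβl)/(Z_0 + jZ_L·tanβl)
     = 50·(35.3 + j49.2)/(127 − j29.6)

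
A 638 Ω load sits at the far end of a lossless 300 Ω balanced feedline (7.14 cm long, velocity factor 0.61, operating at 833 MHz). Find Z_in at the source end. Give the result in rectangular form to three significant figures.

λ = v/f = 0.61·c / 833 MHz = 0.22 m
βl = 2π·l/λ = 2π × 0.325 = 117°
tan(βl) = tan(117°) = -1.96
Z_in = Z_0·(Z_L + jZ_0·tanβl)/(Z_0 + jZ_L·tanβl)
     = 300·(638 − j589)/(300 − j1250)

Z_in ≈ 168 + j113 Ω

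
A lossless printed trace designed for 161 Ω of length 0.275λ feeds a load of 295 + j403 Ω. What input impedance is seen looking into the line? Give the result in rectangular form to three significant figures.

βl = 2π × 0.275 = 99°
tan(βl) = tan(99°) = -6.31
Z_in = Z_0·(Z_L + jZ_0·tanβl)/(Z_0 + jZ_L·tanβl)
     = 161·(295 − j614)/(2710 − j1860)

Z_in ≈ 29 − j16.6 Ω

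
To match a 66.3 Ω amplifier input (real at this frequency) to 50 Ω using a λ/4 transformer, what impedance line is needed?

Z_qwt ≈ 57.6 Ω

Z_qwt = √(Z_0·R_L) = √(50 × 66.3) = √3315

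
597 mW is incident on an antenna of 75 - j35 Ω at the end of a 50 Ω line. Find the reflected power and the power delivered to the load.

P_reflected ≈ 65.5 mW; P_delivered ≈ 531 mW

|Γ| = |(25 − j35)/(125 − j35)| = 0.331
|Γ|² = 0.11
P_refl = |Γ|²·P_inc = 65.5 mW, P_del = (1 − |Γ|²)·P_inc = 531 mW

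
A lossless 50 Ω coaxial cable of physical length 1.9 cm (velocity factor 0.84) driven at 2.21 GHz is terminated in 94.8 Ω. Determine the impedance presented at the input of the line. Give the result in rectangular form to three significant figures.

Z_in ≈ 32.2 − j19.1 Ω

λ = v/f = 0.84·c / 2.21 GHz = 0.114 m
βl = 2π·l/λ = 2π × 0.167 = 60°
tan(βl) = tan(60°) = 1.73
Z_in = Z_0·(Z_L + jZ_0·tanβl)/(Z_0 + jZ_L·tanβl)
     = 50·(94.8 + j86.6)/(50 + j164)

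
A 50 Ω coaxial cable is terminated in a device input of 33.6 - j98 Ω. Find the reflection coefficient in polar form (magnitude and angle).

Γ = (Z_L − Z_0)/(Z_L + Z_0) = (-16.4 − j98)/(83.6 − j98)
|Γ| = 99.4/129 = 0.771

Γ ≈ 0.771 ∠ -50°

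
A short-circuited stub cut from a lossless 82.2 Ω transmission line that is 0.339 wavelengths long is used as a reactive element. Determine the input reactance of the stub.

βl = 2π × 0.339 = 122°
tan(βl) = -1.6
For a short-circuited stub, Z_in = jZ_0·tan(βl)

X_in ≈ -131 Ω (capacitive)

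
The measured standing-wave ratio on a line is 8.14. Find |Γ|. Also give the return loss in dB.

|Γ| = (S − 1)/(S + 1) = (8.14 − 1)/(8.14 + 1) = 7.14/9.14
RL = −20·log₁₀|Γ| = −20·log₁₀(0.781)

|Γ| ≈ 0.781; return loss ≈ 2.14 dB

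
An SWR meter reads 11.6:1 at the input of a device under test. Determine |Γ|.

|Γ| ≈ 0.841

|Γ| = (S − 1)/(S + 1) = (11.6 − 1)/(11.6 + 1) = 10.6/12.6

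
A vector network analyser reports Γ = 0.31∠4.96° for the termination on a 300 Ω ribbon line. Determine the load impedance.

Z_L ≈ 567 + j33.6 Ω

Z_L = Z_0·(1 + Γ)/(1 − Γ) = 300·(1.31 + j0.0268)/(0.691 − j0.0268)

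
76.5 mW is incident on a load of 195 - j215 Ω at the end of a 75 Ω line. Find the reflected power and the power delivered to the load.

|Γ| = |(120 − j215)/(270 − j215)| = 0.713
|Γ|² = 0.509
P_refl = |Γ|²·P_inc = 38.9 mW, P_del = (1 − |Γ|²)·P_inc = 37.6 mW

P_reflected ≈ 38.9 mW; P_delivered ≈ 37.6 mW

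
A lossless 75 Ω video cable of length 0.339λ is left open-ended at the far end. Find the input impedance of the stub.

Z_in ≈ +j46.9 Ω

βl = 2π × 0.339 = 122°
tan(βl) = -1.6
For an open-ended stub, Z_in = −jZ_0·cot(βl) = −jZ_0/tan(βl)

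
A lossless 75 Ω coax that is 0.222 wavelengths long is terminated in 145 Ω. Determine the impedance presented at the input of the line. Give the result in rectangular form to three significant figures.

βl = 2π × 0.222 = 79.9°
tan(βl) = tan(79.9°) = 5.63
Z_in = Z_0·(Z_L + jZ_0·tanβl)/(Z_0 + jZ_L·tanβl)
     = 75·(145 + j422)/(75 + j816)

Z_in ≈ 39.7 − j9.68 Ω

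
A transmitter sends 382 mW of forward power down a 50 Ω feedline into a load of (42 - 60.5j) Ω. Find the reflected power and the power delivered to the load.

P_reflected ≈ 117 mW; P_delivered ≈ 265 mW

|Γ| = |(-8 − j60.5)/(92 − j60.5)| = 0.554
|Γ|² = 0.307
P_refl = |Γ|²·P_inc = 117 mW, P_del = (1 − |Γ|²)·P_inc = 265 mW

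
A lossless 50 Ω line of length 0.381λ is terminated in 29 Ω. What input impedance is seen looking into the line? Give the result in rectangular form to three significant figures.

Z_in ≈ 41.8 − j23.9 Ω

βl = 2π × 0.381 = 137°
tan(βl) = tan(137°) = -0.927
Z_in = Z_0·(Z_L + jZ_0·tanβl)/(Z_0 + jZ_L·tanβl)
     = 50·(29 − j46.4)/(50 − j26.9)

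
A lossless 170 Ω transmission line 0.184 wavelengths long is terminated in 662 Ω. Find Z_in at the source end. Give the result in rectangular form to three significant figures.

Z_in ≈ 51.5 − j69 Ω

βl = 2π × 0.184 = 66.2°
tan(βl) = tan(66.2°) = 2.27
Z_in = Z_0·(Z_L + jZ_0·tanβl)/(Z_0 + jZ_L·tanβl)
     = 170·(662 + j386)/(170 + j1500)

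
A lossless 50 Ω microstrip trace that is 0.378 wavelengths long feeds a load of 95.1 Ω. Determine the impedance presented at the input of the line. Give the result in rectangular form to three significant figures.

βl = 2π × 0.378 = 136°
tan(βl) = tan(136°) = -0.963
Z_in = Z_0·(Z_L + jZ_0·tanβl)/(Z_0 + jZ_L·tanβl)
     = 50·(95.1 − j48.1)/(50 − j91.6)

Z_in ≈ 42.1 + j28.9 Ω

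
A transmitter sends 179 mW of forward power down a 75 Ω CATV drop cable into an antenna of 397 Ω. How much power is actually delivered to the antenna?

P_delivered ≈ 95.7 mW

Γ = (397 − 75)/(397 + 75) = 0.682
|Γ|² = 0.465
P_refl = |Γ|²·P_inc = 83.3 mW, P_del = (1 − |Γ|²)·P_inc = 95.7 mW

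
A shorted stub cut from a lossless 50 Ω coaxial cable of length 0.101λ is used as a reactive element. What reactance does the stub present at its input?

βl = 2π × 0.101 = 36.4°
tan(βl) = 0.736
For a shorted stub, Z_in = jZ_0·tan(βl)

X_in ≈ 36.8 Ω (inductive)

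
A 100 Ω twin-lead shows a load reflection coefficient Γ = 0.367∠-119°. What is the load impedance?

Z_L = Z_0·(1 + Γ)/(1 − Γ) = 100·(0.822 − j0.321)/(1.18 + j0.321)

Z_L ≈ 58.1 − j43.1 Ω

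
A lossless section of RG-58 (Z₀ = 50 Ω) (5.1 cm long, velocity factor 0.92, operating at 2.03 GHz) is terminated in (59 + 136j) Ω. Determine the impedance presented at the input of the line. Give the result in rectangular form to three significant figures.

λ = v/f = 0.92·c / 2.03 GHz = 0.136 m
βl = 2π·l/λ = 2π × 0.375 = 135°
tan(βl) = tan(135°) = -0.999
Z_in = Z_0·(Z_L + jZ_0·tanβl)/(Z_0 + jZ_L·tanβl)
     = 50·(59 + j86.1)/(186 − j58.9)

Z_in ≈ 7.75 + j25.6 Ω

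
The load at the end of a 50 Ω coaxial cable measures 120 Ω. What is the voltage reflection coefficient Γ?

Γ = 0.412

Γ = (Z_L − Z_0)/(Z_L + Z_0) = (120 − 50)/(120 + 50) = 70/170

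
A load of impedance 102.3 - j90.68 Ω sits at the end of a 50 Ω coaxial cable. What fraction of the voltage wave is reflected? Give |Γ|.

Γ = (Z_L − Z_0)/(Z_L + Z_0) = (52.3 − j90.68)/(152.3 − j90.68)
|Γ| = 105/177

|Γ| ≈ 0.591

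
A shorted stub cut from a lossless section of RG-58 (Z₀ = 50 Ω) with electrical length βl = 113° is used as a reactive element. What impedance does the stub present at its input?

Z_in ≈ −j118 Ω

tan(βl) = -2.36
For a shorted stub, Z_in = jZ_0·tan(βl)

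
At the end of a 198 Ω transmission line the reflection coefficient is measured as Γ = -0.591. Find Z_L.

Z_L ≈ 50.9 Ω

Z_L = Z_0·(1 + Γ)/(1 − Γ) = 198·(0.409)/(1.59)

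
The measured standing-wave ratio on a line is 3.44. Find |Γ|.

|Γ| ≈ 0.55

|Γ| = (S − 1)/(S + 1) = (3.44 − 1)/(3.44 + 1) = 2.44/4.44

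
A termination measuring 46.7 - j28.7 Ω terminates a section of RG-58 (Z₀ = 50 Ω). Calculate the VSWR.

VSWR ≈ 1.8

Γ = (Z_L − Z_0)/(Z_L + Z_0) = (-3.3 − j28.7)/(96.7 − j28.7)
|Γ| = 28.9/101 = 0.286
VSWR = (1 + |Γ|)/(1 − |Γ|) = 1.29/0.714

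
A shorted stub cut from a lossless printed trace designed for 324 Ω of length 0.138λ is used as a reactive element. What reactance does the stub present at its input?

X_in ≈ 382 Ω (inductive)

βl = 2π × 0.138 = 49.7°
tan(βl) = 1.18
For a shorted stub, Z_in = jZ_0·tan(βl)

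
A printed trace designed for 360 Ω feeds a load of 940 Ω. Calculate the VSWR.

Γ = (940 − 360)/(940 + 360) = 0.446
VSWR = (1 + 0.446)/(1 − 0.446)

VSWR ≈ 2.61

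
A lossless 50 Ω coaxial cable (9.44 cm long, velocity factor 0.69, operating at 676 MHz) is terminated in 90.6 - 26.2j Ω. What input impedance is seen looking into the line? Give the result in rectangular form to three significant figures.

λ = v/f = 0.69·c / 676 MHz = 0.306 m
βl = 2π·l/λ = 2π × 0.308 = 111°
tan(βl) = tan(111°) = -2.61
Z_in = Z_0·(Z_L + jZ_0·tanβl)/(Z_0 + jZ_L·tanβl)
     = 50·(90.6 − j157)/(-18.3 − j236)

Z_in ≈ 31.5 + j21.6 Ω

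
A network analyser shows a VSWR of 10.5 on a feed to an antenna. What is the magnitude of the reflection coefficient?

|Γ| = (S − 1)/(S + 1) = (10.5 − 1)/(10.5 + 1) = 9.5/11.5

|Γ| ≈ 0.826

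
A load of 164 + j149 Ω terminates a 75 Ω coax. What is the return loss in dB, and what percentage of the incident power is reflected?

RL ≈ 4.21 dB; 38% of incident power reflected

Γ = (89 + j149)/(239 + j149), |Γ| = 0.616
RL = −20·log₁₀(0.616) = 4.21 dB
P_refl/P_inc = |Γ|² = 0.38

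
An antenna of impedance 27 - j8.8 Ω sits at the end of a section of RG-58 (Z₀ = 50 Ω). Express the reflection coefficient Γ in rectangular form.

Γ = (Z_L − Z_0)/(Z_L + Z_0) = (-23 − j8.8)/(77 − j8.8)

Γ ≈ -0.282 − j0.147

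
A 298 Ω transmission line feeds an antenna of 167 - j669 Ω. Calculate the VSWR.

VSWR ≈ 11.2

Γ = (Z_L − Z_0)/(Z_L + Z_0) = (-131 − j669)/(465 − j669)
|Γ| = 682/815 = 0.837
VSWR = (1 + |Γ|)/(1 − |Γ|) = 1.84/0.163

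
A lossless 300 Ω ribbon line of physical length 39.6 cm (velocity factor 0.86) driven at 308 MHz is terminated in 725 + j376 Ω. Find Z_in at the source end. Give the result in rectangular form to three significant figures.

Z_in ≈ 451 + j421 Ω

λ = v/f = 0.86·c / 308 MHz = 0.838 m
βl = 2π·l/λ = 2π × 0.473 = 170°
tan(βl) = tan(170°) = -0.173
Z_in = Z_0·(Z_L + jZ_0·tanβl)/(Z_0 + jZ_L·tanβl)
     = 300·(725 + j324)/(365 − j125)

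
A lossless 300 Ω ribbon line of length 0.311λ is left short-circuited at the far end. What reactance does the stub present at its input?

βl = 2π × 0.311 = 112°
tan(βl) = -2.48
For a short-circuited stub, Z_in = jZ_0·tan(βl)

X_in ≈ -744 Ω (capacitive)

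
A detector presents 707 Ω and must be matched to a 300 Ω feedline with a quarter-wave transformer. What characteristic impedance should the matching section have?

Z_qwt ≈ 461 Ω

Z_qwt = √(Z_0·R_L) = √(300 × 707) = √212100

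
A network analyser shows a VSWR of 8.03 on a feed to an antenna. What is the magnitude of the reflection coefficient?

|Γ| ≈ 0.779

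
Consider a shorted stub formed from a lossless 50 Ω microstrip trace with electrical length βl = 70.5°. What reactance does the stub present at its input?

X_in ≈ 141 Ω (inductive)

tan(βl) = 2.82
For a shorted stub, Z_in = jZ_0·tan(βl)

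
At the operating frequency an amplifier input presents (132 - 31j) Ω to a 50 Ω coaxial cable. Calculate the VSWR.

VSWR ≈ 2.81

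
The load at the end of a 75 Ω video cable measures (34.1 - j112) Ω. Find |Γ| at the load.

|Γ| ≈ 0.763

Γ = (Z_L − Z_0)/(Z_L + Z_0) = (-40.9 − j112)/(109.1 − j112)
|Γ| = 119/156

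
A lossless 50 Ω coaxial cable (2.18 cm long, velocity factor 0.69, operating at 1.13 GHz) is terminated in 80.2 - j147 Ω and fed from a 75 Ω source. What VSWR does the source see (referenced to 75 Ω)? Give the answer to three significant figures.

VSWR ≈ 9.47

λ = v/f = 0.69·c / 1.13 GHz = 0.183 m
βl = 2π·l/λ = 2π × 0.119 = 42.8°
tan(βl) = 0.927
Z_in = Z_0·(Z_L + jZ_0·tanβl)/(Z_0 + jZ_L·tanβl) = 9.27 − j30.7 Ω
Γ_s = (Z_in − Z_s)/(Z_in + Z_s) = (-65.7 − j30.7)/(84.3 − j30.7), |Γ_s| = 0.809
VSWR = (1 + |Γ_s|)/(1 − |Γ_s|)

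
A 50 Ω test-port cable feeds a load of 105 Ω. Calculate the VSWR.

VSWR ≈ 2.1

For a purely resistive load, VSWR = R_L/Z_0 or Z_0/R_L (whichever > 1) = 105/50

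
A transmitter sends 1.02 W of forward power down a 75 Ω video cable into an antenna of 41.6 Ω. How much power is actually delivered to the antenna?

Γ = (41.6 − 75)/(41.6 + 75) = -0.286
|Γ|² = 0.0821
P_refl = |Γ|²·P_inc = 0.0837 W, P_del = (1 − |Γ|²)·P_inc = 0.936 W

P_delivered ≈ 0.936 W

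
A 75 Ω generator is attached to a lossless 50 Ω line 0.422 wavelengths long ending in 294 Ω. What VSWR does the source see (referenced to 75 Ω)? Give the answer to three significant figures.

VSWR ≈ 5.03

βl = 2π × 0.422 = 152°
tan(βl) = -0.534
Z_in = Z_0·(Z_L + jZ_0·tanβl)/(Z_0 + jZ_L·tanβl) = 34.8 + j82.6 Ω
Γ_s = (Z_in − Z_s)/(Z_in + Z_s) = (-40.2 + j82.6)/(110 + j82.6), |Γ_s| = 0.668
VSWR = (1 + |Γ_s|)/(1 − |Γ_s|)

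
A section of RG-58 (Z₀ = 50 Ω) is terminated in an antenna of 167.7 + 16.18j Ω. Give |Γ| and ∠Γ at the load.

Γ = (Z_L − Z_0)/(Z_L + Z_0) = (117.7 + j16.18)/(217.7 + j16.18)
|Γ| = 119/218 = 0.544

Γ ≈ 0.544 ∠ 3.58°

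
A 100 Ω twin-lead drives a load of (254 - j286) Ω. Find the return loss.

Γ = (154 − j286)/(354 − j286), |Γ| = 0.714
RL = −20·log₁₀|Γ| = −20·log₁₀(0.714)

RL ≈ 2.93 dB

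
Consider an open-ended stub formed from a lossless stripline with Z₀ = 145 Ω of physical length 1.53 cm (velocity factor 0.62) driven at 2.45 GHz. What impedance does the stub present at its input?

λ = v/f = 0.62·c / 2.45 GHz = 0.0759 m
βl = 2π·l/λ = 2π × 0.202 = 72.6°
tan(βl) = 3.18
For an open-ended stub, Z_in = −jZ_0·cot(βl) = −jZ_0/tan(βl)

Z_in ≈ −j45.6 Ω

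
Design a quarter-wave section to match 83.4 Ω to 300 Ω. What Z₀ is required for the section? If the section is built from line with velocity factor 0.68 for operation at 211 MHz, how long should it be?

Z_qwt ≈ 158 Ω; length ≈ 24.2 cm

Z_qwt = √(Z_0·R_L) = √(300 × 83.4) = √25020
λ = 0.68·c/f = 0.967 m, so l = λ/4 = 0.242 m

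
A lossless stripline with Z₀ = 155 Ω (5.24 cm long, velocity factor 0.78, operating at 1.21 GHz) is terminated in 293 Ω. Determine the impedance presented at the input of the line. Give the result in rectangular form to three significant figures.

Z_in ≈ 83 + j14.7 Ω

λ = v/f = 0.78·c / 1.21 GHz = 0.193 m
βl = 2π·l/λ = 2π × 0.271 = 97.5°
tan(βl) = tan(97.5°) = -7.55
Z_in = Z_0·(Z_L + jZ_0·tanβl)/(Z_0 + jZ_L·tanβl)
     = 155·(293 − j1170)/(155 − j2210)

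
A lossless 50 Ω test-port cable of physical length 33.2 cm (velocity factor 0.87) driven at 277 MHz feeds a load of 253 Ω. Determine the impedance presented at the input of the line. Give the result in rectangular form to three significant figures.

Z_in ≈ 15.1 + j35.2 Ω

λ = v/f = 0.87·c / 277 MHz = 0.942 m
βl = 2π·l/λ = 2π × 0.352 = 127°
tan(βl) = tan(127°) = -1.33
Z_in = Z_0·(Z_L + jZ_0·tanβl)/(Z_0 + jZ_L·tanβl)
     = 50·(253 − j66.7)/(50 − j338)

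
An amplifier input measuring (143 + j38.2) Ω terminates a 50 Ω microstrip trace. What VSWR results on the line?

Γ = (Z_L − Z_0)/(Z_L + Z_0) = (93 + j38.2)/(193 + j38.2)
|Γ| = 101/197 = 0.511
VSWR = (1 + |Γ|)/(1 − |Γ|) = 1.51/0.489

VSWR ≈ 3.09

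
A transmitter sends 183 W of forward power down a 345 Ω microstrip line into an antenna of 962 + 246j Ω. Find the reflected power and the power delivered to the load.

|Γ| = |(617 + j246)/(1307 + j246)| = 0.499
|Γ|² = 0.249
P_refl = |Γ|²·P_inc = 45.6 W, P_del = (1 − |Γ|²)·P_inc = 137 W

P_reflected ≈ 45.6 W; P_delivered ≈ 137 W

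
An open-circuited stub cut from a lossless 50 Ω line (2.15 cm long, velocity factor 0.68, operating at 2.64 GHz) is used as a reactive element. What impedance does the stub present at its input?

Z_in ≈ +j8.96 Ω

λ = v/f = 0.68·c / 2.64 GHz = 0.0773 m
βl = 2π·l/λ = 2π × 0.278 = 100°
tan(βl) = -5.58
For an open-circuited stub, Z_in = −jZ_0·cot(βl) = −jZ_0/tan(βl)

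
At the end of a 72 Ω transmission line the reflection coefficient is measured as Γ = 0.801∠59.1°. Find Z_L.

Z_L ≈ 31.5 + j121 Ω

Z_L = Z_0·(1 + Γ)/(1 − Γ) = 72·(1.41 + j0.687)/(0.589 − j0.687)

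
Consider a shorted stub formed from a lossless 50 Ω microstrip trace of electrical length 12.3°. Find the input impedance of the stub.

Z_in ≈ +j10.9 Ω

tan(βl) = 0.218
For a shorted stub, Z_in = jZ_0·tan(βl)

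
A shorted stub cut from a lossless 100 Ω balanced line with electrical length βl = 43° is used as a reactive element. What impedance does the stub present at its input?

tan(βl) = 0.933
For a shorted stub, Z_in = jZ_0·tan(βl)

Z_in ≈ +j93.3 Ω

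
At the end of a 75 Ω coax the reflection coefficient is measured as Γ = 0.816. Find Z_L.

Z_L ≈ 740 Ω

Z_L = Z_0·(1 + Γ)/(1 − Γ) = 75·(1.82)/(0.184)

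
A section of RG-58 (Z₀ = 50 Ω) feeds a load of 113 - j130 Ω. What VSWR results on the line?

VSWR ≈ 5.51

Γ = (Z_L − Z_0)/(Z_L + Z_0) = (63 − j130)/(163 − j130)
|Γ| = 144/208 = 0.693
VSWR = (1 + |Γ|)/(1 − |Γ|) = 1.69/0.307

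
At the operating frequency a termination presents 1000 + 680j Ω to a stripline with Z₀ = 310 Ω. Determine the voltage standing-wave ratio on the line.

VSWR ≈ 4.82

Γ = (Z_L − Z_0)/(Z_L + Z_0) = (690 + j680)/(1310 + j680)
|Γ| = 969/1480 = 0.656
VSWR = (1 + |Γ|)/(1 − |Γ|) = 1.66/0.344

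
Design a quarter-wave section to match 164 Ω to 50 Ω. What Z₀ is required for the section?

Z_qwt = √(Z_0·R_L) = √(50 × 164) = √8200

Z_qwt ≈ 90.6 Ω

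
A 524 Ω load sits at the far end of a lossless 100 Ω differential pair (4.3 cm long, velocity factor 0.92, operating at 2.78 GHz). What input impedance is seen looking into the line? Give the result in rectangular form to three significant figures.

λ = v/f = 0.92·c / 2.78 GHz = 0.0993 m
βl = 2π·l/λ = 2π × 0.433 = 156°
tan(βl) = tan(156°) = -0.447
Z_in = Z_0·(Z_L + jZ_0·tanβl)/(Z_0 + jZ_L·tanβl)
     = 100·(524 − j44.7)/(100 − j234)

Z_in ≈ 97 + j182 Ω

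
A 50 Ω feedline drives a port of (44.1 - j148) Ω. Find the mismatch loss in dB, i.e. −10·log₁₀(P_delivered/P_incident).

mismatch loss ≈ 5.43 dB

Γ = (-5.9 − j148)/(94.1 − j148), |Γ| = 0.845
|Γ|² = 0.713, so P_del/P_inc = 1 − |Γ|² = 0.287
ML = −10·log₁₀(1 − |Γ|²)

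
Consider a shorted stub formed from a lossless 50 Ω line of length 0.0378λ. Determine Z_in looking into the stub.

Z_in ≈ +j12.1 Ω

βl = 2π × 0.0378 = 13.6°
tan(βl) = 0.242
For a shorted stub, Z_in = jZ_0·tan(βl)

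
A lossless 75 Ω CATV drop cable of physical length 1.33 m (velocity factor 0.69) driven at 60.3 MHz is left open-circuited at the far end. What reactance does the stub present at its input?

λ = v/f = 0.69·c / 60.3 MHz = 3.43 m
βl = 2π·l/λ = 2π × 0.387 = 139°
tan(βl) = -0.855
For an open-circuited stub, Z_in = −jZ_0·cot(βl) = −jZ_0/tan(βl)

X_in ≈ 87.7 Ω (inductive)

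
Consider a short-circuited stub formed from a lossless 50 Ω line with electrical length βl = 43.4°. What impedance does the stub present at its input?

tan(βl) = 0.946
For a short-circuited stub, Z_in = jZ_0·tan(βl)

Z_in ≈ +j47.3 Ω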